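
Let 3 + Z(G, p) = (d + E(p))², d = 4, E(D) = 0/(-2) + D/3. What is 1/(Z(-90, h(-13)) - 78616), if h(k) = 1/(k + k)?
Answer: -6084/478221275 ≈ -1.2722e-5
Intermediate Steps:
E(D) = D/3 (E(D) = 0*(-½) + D*(⅓) = 0 + D/3 = D/3)
h(k) = 1/(2*k)
Z(G, p) = -3 + (4 + p/3)²
1/(Z(-90, h(-13)) - 78616) = 1/((-3 + (12 + (½)/(-13))²/9) - 78616) = 1/((-3 + (12 + (½)*(-1/13))²/9) - 78616) = 1/((-3 + (12 - 1/26)²/9) - 78616) = 1/((-3 + (311/26)²/9) - 78616) = 1/((-3 + (⅑)*(96721/676)) - 78616) = 1/((-3 + 96721/6084) - 78616) = 1/(78469/6084 - 78616) = 1/(-478221275/6084) = -6084/478221275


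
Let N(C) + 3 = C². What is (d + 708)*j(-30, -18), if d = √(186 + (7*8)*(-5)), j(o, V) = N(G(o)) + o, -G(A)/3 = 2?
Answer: 2124 + 3*I*√94 ≈ 2124.0 + 29.086*I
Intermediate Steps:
G(A) = -6 (G(A) = -3*2 = -6)
N(C) = -3 + C²
j(o, V) = 33 + o (j(o, V) = (-3 + (-6)²) + o = (-3 + 36) + o = 33 + o)
d = I*√94 (d = √(186 + 56*(-5)) = √(186 - 280) = √(-94) = I*√94 ≈ 9.6954*I)
(d + 708)*j(-30, -18) = (I*√94 + 708)*(33 - 30) = (708 + I*√94)*3 = 2124 + 3*I*√94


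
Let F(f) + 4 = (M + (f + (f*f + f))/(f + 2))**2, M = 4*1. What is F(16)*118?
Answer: 46728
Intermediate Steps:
M = 4
F(f) = -4 + (4 + (f**2 + 2*f)/(2 + f))**2 (F(f) = -4 + (4 + (f + (f*f + f))/(f + 2))**2 = -4 + (4 + (f + (f**2 + f))/(2 + f))**2 = -4 + (4 + (f + (f + f**2))/(2 + f))**2 = -4 + (4 + (f**2 + 2*f)/(2 + f))**2)
F(16)*118 = (12 + 16**2 + 8*16)*118 = (12 + 256 + 128)*118 = 396*118 = 46728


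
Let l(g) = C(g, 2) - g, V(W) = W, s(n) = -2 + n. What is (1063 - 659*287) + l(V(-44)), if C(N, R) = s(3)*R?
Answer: -188024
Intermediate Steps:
C(N, R) = R (C(N, R) = (-2 + 3)*R = 1*R = R)
l(g) = 2 - g
(1063 - 659*287) + l(V(-44)) = (1063 - 659*287) + (2 - 1*(-44)) = (1063 - 189133) + (2 + 44) = -188070 + 46 = -188024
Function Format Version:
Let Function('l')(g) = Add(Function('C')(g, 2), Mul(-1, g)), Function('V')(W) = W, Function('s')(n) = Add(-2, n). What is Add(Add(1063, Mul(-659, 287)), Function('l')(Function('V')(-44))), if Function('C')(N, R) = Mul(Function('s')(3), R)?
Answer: -188024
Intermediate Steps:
Function('C')(N, R) = R (Function('C')(N, R) = Mul(Add(-2, 3), R) = Mul(1, R) = R)
Function('l')(g) = Add(2, Mul(-1, g))
Add(Add(1063, Mul(-659, 287)), Function('l')(Function('V')(-44))) = Add(Add(1063, Mul(-659, 287)), Add(2, Mul(-1, -44))) = Add(Add(1063, -189133), Add(2, 44)) = Add(-188070, 46) = -188024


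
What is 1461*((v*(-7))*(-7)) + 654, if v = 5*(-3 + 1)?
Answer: -715236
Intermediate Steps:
v = -10 (v = 5*(-2) = -10)
1461*((v*(-7))*(-7)) + 654 = 1461*(-10*(-7)*(-7)) + 654 = 1461*(70*(-7)) + 654 = 1461*(-490) + 654 = -715890 + 654 = -715236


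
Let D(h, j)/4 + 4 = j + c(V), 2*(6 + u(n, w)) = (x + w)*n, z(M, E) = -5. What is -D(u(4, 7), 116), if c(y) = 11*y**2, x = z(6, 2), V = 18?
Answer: -14704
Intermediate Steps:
x = -5
u(n, w) = -6 + n*(-5 + w)/2 (u(n, w) = -6 + ((-5 + w)*n)/2 = -6 + (n*(-5 + w))/2 = -6 + n*(-5 + w)/2)
D(h, j) = 14240 + 4*j (D(h, j) = -16 + 4*(j + 11*18**2) = -16 + 4*(j + 11*324) = -16 + 4*(j + 3564) = -16 + 4*(3564 + j) = -16 + (14256 + 4*j) = 14240 + 4*j)
-D(u(4, 7), 116) = -(14240 + 4*116) = -(14240 + 464) = -1*14704 = -14704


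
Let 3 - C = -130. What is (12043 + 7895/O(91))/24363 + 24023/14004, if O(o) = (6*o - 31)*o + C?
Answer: 1968497844641/890819549172 ≈ 2.2098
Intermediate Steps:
C = 133 (C = 3 - 1*(-130) = 3 + 130 = 133)
O(o) = 133 + o*(-31 + 6*o) (O(o) = (6*o - 31)*o + 133 = (-31 + 6*o)*o + 133 = o*(-31 + 6*o) + 133 = 133 + o*(-31 + 6*o))
(12043 + 7895/O(91))/24363 + 24023/14004 = (12043 + 7895/(133 - 31*91 + 6*91²))/24363 + 24023/14004 = (12043 + 7895/(133 - 2821 + 6*8281))*(1/24363) + 24023*(1/14004) = (12043 + 7895/(133 - 2821 + 49686))*(1/24363) + 24023/14004 = (12043 + 7895/46998)*(1/24363) + 24023/14004 = (566004809/46998)*(1/24363) + 24023/14004 = 566004809/1145012274 + 24023/14004 = 1968497844641/890819549172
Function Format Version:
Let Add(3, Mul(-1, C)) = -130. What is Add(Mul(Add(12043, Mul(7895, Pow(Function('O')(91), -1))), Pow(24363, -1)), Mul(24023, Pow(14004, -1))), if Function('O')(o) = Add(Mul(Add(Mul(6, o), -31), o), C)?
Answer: Rational(1968497844641, 890819549172) ≈ 2.2098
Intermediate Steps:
C = 133 (C = Add(3, Mul(-1, -130)) = Add(3, 130) = 133)
Function('O')(o) = Add(133, Mul(o, Add(-31, Mul(6, o)))) (Function('O')(o) = Add(Mul(Add(Mul(6, o), -31), o), 133) = Add(Mul(Add(-31, Mul(6, o)), o), 133) = Add(Mul(o, Add(-31, Mul(6, o))), 133) = Add(133, Mul(o, Add(-31, Mul(6, o)))))
Add(Mul(Add(12043, Mul(7895, Pow(Function('O')(91), -1))), Pow(24363, -1)), Mul(24023, Pow(14004, -1))) = Add(Mul(Add(12043, Mul(7895, Pow(Add(133, Mul(-31, 91), Mul(6, Pow(91, 2))), -1))), Pow(24363, -1)), Mul(24023, Pow(14004, -1))) = Add(Mul(Add(12043, Mul(7895, Pow(Add(133, -2821, Mul(6, 8281)), -1))), Rational(1, 24363)), Mul(24023, Rational(1, 14004))) = Add(Mul(Add(12043, Mul(7895, Pow(Add(133, -2821, 49686), -1))), Rational(1, 24363)), Rational(24023, 14004)) = Add(Mul(Add(12043, Mul(7895, Pow(46998, -1))), Rational(1, 24363)), Rational(24023, 14004)) = Add(Mul(Add(12043, Mul(7895, Rational(1, 46998))), Rational(1, 24363)), Rational(24023, 14004)) = Add(Mul(Add(12043, Rational(7895, 46998)), Rational(1, 24363)), Rational(24023, 14004)) = Add(Mul(Rational(566004809, 46998), Rational(1, 24363)), Rational(24023, 14004)) = Add(Rational(566004809, 1145012274), Rational(24023, 14004)) = Rational(1968497844641, 890819549172)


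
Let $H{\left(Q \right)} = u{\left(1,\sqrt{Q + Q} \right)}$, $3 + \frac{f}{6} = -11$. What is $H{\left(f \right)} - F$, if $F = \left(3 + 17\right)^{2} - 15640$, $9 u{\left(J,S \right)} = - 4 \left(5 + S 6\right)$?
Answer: $\frac{137140}{9} - \frac{16 i \sqrt{42}}{3} \approx 15238.0 - 34.564 i$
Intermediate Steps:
$f = -84$ ($f = -18 + 6 \left(-11\right) = -18 - 66 = -84$)
$u{\left(J,S \right)} = - \frac{20}{9} - \frac{8 S}{3}$ ($u{\left(J,S \right)} = \frac{\left(-4\right) \left(5 + S 6\right)}{9} = \frac{\left(-4\right) \left(5 + 6 S\right)}{9} = \frac{-20 - 24 S}{9} = - \frac{20}{9} - \frac{8 S}{3}$)
$H{\left(Q \right)} = - \frac{20}{9} - \frac{8 \sqrt{2} \sqrt{Q}}{3}$ ($H{\left(Q \right)} = - \frac{20}{9} - \frac{8 \sqrt{Q + Q}}{3} = - \frac{20}{9} - \frac{8 \sqrt{2 Q}}{3} = - \frac{20}{9} - \frac{8 \sqrt{2} \sqrt{Q}}{3}$)
$F = -15240$ ($F = 20^{2} - 15640 = 400 - 15640 = -15240$)
$H{\left(f \right)} - F = \left(- \frac{20}{9} - \frac{8 \sqrt{2} \sqrt{-84}}{3}\right) - -15240 = \left(- \frac{20}{9} - \frac{8 \sqrt{2} \cdot 2 i \sqrt{21}}{3}\right) + 15240 = \left(- \frac{20}{9} - \frac{16 i \sqrt{42}}{3}\right) + 15240 = \frac{137140}{9} - \frac{16 i \sqrt{42}}{3}$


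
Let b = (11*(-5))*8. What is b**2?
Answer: 193600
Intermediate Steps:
b = -440 (b = -55*8 = -440)
b**2 = (-440)**2 = 193600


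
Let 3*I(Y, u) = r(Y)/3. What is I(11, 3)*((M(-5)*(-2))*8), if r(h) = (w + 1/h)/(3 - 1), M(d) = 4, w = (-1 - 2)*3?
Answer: 3136/99 ≈ 31.677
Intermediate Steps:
w = -9 (w = -3*3 = -9)
r(h) = -9/2 + 1/(2*h) (r(h) = (-9 + 1/h)/(3 - 1) = (-9 + 1/h)/2 = (-9 + 1/h)*(½) = -9/2 + 1/(2*h))
I(Y, u) = (1 - 9*Y)/(18*Y) (I(Y, u) = (((1 - 9*Y)/(2*Y))/3)/3 = (((1 - 9*Y)/(2*Y))*(⅓))/3 = ((1 - 9*Y)/(6*Y))/3 = (1 - 9*Y)/(18*Y))
I(11, 3)*((M(-5)*(-2))*8) = ((1/18)*(1 - 9*11)/11)*((4*(-2))*8) = ((1/18)*(1/11)*(1 - 99))*(-8*8) = ((1/18)*(1/11)*(-98))*(-64) = -49/99*(-64) = 3136/99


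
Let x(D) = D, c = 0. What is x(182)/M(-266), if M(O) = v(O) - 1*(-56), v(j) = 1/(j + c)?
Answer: 48412/14895 ≈ 3.2502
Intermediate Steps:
v(j) = 1/j (v(j) = 1/(j + 0) = 1/j)
M(O) = 56 + 1/O (M(O) = 1/O - 1*(-56) = 1/O + 56 = 56 + 1/O)
x(182)/M(-266) = 182/(56 + 1/(-266)) = 182/(56 - 1/266) = 182/(14895/266) = 182*(266/14895) = 48412/14895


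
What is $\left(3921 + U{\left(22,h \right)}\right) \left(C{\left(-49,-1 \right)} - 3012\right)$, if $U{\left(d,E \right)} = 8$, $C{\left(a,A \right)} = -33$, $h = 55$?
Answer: $-11963805$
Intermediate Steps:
$\left(3921 + U{\left(22,h \right)}\right) \left(C{\left(-49,-1 \right)} - 3012\right) = \left(3921 + 8\right) \left(-33 - 3012\right) = 3929 \left(-3045\right) = -11963805$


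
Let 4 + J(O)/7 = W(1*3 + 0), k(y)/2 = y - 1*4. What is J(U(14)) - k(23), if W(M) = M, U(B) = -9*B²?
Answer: -45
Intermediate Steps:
k(y) = -8 + 2*y (k(y) = 2*(y - 1*4) = 2*(y - 4) = 2*(-4 + y) = -8 + 2*y)
J(O) = -7 (J(O) = -28 + 7*(1*3 + 0) = -28 + 7*(3 + 0) = -28 + 7*3 = -28 + 21 = -7)
J(U(14)) - k(23) = -7 - (-8 + 2*23) = -7 - (-8 + 46) = -7 - 1*38 = -7 - 38 = -45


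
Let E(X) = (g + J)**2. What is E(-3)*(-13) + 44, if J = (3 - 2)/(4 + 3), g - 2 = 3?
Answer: -14692/49 ≈ -299.84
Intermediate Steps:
g = 5 (g = 2 + 3 = 5)
J = 1/7 ≈ 0.14286
E(X) = 1296/49 (E(X) = (5 + 1/7)**2 = (36/7)**2 = 1296/49)
E(-3)*(-13) + 44 = (1296/49)*(-13) + 44 = -16848/49 + 44 = -14692/49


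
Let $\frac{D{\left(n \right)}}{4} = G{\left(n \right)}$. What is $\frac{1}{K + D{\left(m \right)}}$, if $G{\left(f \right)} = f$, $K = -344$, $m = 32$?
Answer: $- \frac{1}{216} \approx -0.0046296$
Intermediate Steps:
$D{\left(n \right)} = 4 n$
$\frac{1}{K + D{\left(m \right)}} = \frac{1}{-344 + 4 \cdot 32} = \frac{1}{-344 + 128} = \frac{1}{-216} = - \frac{1}{216}$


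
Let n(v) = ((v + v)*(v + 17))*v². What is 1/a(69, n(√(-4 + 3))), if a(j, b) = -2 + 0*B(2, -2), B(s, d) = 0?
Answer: -½ ≈ -0.50000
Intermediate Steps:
n(v) = 2*v³*(17 + v) (n(v) = ((2*v)*(17 + v))*v² = (2*v*(17 + v))*v² = 2*v³*(17 + v))
a(j, b) = -2 (a(j, b) = -2 + 0*0 = -2 + 0 = -2)
1/a(69, n(√(-4 + 3))) = 1/(-2) = -½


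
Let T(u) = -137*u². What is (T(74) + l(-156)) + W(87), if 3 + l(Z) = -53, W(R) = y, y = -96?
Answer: -750364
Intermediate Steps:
W(R) = -96
l(Z) = -56 (l(Z) = -3 - 53 = -56)
(T(74) + l(-156)) + W(87) = (-137*74² - 56) - 96 = (-137*5476 - 56) - 96 = (-750212 - 56) - 96 = -750268 - 96 = -750364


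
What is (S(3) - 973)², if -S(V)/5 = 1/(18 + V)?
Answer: 417711844/441 ≈ 9.4719e+5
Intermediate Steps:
S(V) = -5/(18 + V)
(S(3) - 973)² = (-5/(18 + 3) - 973)² = (-5/21 - 973)² = (-20438/21)² = 417711844/441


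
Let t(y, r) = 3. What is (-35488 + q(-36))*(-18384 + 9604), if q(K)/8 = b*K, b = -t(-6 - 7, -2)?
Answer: 303998720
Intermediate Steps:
b = -3 (b = -1*3 = -3)
q(K) = -24*K (q(K) = 8*(-3*K) = -24*K)
(-35488 + q(-36))*(-18384 + 9604) = (-35488 - 24*(-36))*(-18384 + 9604) = (-35488 + 864)*(-8780) = -34624*(-8780) = 303998720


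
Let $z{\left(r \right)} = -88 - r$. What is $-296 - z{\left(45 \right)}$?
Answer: $-163$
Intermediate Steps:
$-296 - z{\left(45 \right)} = -296 - \left(-88 - 45\right) = -296 - -133 = -296 + 133 = -163$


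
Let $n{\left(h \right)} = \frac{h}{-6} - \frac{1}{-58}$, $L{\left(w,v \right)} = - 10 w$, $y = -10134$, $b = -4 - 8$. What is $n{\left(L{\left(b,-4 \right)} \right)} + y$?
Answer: $- \frac{588931}{58} \approx -10154.0$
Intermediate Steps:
$b = -12$ ($b = -4 - 8 = -12$)
$n{\left(h \right)} = \frac{1}{58} - \frac{h}{6}$ ($n{\left(h \right)} = h \left(- \frac{1}{6}\right) - - \frac{1}{58} = - \frac{h}{6} + \frac{1}{58} = \frac{1}{58} - \frac{h}{6}$)
$n{\left(L{\left(b,-4 \right)} \right)} + y = \left(\frac{1}{58} - \frac{\left(-10\right) \left(-12\right)}{6}\right) - 10134 = \left(\frac{1}{58} - 20\right) - 10134 = - \frac{1159}{58} - 10134 = - \frac{588931}{58}$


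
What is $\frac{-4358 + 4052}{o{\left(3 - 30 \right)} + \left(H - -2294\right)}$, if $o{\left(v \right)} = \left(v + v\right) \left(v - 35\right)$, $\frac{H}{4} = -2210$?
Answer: $\frac{51}{533} \approx 0.095685$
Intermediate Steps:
$H = -8840$ ($H = 4 \left(-2210\right) = -8840$)
$o{\left(v \right)} = 2 v \left(-35 + v\right)$
$\frac{-4358 + 4052}{o{\left(3 - 30 \right)} + \left(H - -2294\right)} = \frac{-4358 + 4052}{2 \left(3 - 30\right) \left(-35 + \left(3 - 30\right)\right) - 6546} = - \frac{306}{2 \left(-27\right) \left(-35 - 27\right) + \left(-8840 + 2294\right)} = - \frac{306}{2 \left(-27\right) \left(-62\right) - 6546} = - \frac{306}{3348 - 6546} = - \frac{306}{-3198} = \left(-306\right) \left(- \frac{1}{3198}\right) = \frac{51}{533}$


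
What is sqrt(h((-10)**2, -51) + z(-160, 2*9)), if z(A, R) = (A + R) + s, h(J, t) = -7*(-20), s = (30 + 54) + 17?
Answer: 3*sqrt(11) ≈ 9.9499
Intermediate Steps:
s = 101 (s = 84 + 17 = 101)
h(J, t) = 140
z(A, R) = 101 + A + R (z(A, R) = (A + R) + 101 = 101 + A + R)
sqrt(h((-10)**2, -51) + z(-160, 2*9)) = sqrt(140 + (101 - 160 + 2*9)) = sqrt(140 + (101 - 160 + 18)) = sqrt(140 - 41) = sqrt(99) = 3*sqrt(11)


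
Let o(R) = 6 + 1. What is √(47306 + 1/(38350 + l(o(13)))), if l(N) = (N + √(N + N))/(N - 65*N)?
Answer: √(812754594106 - 47306*√14)/√(17180793 - √14) ≈ 217.50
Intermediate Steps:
o(R) = 7
l(N) = -(N + √2*√N)/(64*N) (l(N) = (N + √(2*N))/((-64*N)) = (N + √2*√N)*(-1/(64*N)) = -(N + √2*√N)/(64*N))
√(47306 + 1/(38350 + l(o(13)))) = √(47306 + 1/(38350 + (-1/64 - √2/(64*√7)))) = √(47306 + 1/(38350 + (-1/64 - √2*√7/7/64))) = √(47306 + 1/(38350 + (-1/64 - √14/448))) = √(47306 + 1/(2454399/64 - √14/448))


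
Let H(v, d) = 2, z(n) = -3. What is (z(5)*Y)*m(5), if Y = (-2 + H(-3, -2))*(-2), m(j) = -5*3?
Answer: 0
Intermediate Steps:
m(j) = -15
Y = 0 (Y = (-2 + 2)*(-2) = 0*(-2) = 0)
(z(5)*Y)*m(5) = -3*0*(-15) = 0*(-15) = 0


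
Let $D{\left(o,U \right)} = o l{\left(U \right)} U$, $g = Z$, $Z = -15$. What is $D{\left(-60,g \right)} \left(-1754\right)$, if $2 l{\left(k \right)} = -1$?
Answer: $789300$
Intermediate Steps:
$l{\left(k \right)} = - \frac{1}{2}$ ($l{\left(k \right)} = \frac{1}{2} \left(-1\right) = - \frac{1}{2}$)
$g = -15$
$D{\left(o,U \right)} = - \frac{U o}{2}$ ($D{\left(o,U \right)} = o \left(- \frac{1}{2}\right) U = - \frac{o}{2} U = - \frac{U o}{2}$)
$D{\left(-60,g \right)} \left(-1754\right) = \left(- \frac{1}{2}\right) \left(-15\right) \left(-60\right) \left(-1754\right) = \left(-450\right) \left(-1754\right) = 789300$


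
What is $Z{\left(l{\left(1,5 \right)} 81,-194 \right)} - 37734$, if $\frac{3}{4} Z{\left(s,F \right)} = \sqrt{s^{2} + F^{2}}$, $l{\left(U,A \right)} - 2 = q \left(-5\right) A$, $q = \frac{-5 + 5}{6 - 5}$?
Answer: $-37734 + \frac{8 \sqrt{15970}}{3} \approx -37397.0$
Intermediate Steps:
$q = 0$ ($q = \frac{0}{1} = 0 \cdot 1 = 0$)
$l{\left(U,A \right)} = 2$ ($l{\left(U,A \right)} = 2 + 0 \left(-5\right) A = 2 + 0 A = 2 + 0 = 2$)
$Z{\left(s,F \right)} = \frac{4 \sqrt{F^{2} + s^{2}}}{3}$ ($Z{\left(s,F \right)} = \frac{4 \sqrt{s^{2} + F^{2}}}{3} = \frac{4 \sqrt{F^{2} + s^{2}}}{3}$)
$Z{\left(l{\left(1,5 \right)} 81,-194 \right)} - 37734 = \frac{4 \sqrt{\left(-194\right)^{2} + \left(2 \cdot 81\right)^{2}}}{3} - 37734 = \frac{4 \sqrt{37636 + 162^{2}}}{3} - 37734 = \frac{4 \sqrt{37636 + 26244}}{3} - 37734 = \frac{4 \sqrt{63880}}{3} - 37734 = \frac{4 \cdot 2 \sqrt{15970}}{3} - 37734 = \frac{8 \sqrt{15970}}{3} - 37734 = -37734 + \frac{8 \sqrt{15970}}{3}$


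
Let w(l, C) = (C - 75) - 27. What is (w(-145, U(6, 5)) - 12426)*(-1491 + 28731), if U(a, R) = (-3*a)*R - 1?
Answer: -343741560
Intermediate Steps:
U(a, R) = -1 - 3*R*a (U(a, R) = -3*R*a - 1 = -1 - 3*R*a)
w(l, C) = -102 + C (w(l, C) = (-75 + C) - 27 = -102 + C)
(w(-145, U(6, 5)) - 12426)*(-1491 + 28731) = ((-102 + (-1 - 3*5*6)) - 12426)*(-1491 + 28731) = ((-102 + (-1 - 90)) - 12426)*27240 = ((-102 - 91) - 12426)*27240 = (-193 - 12426)*27240 = -12619*27240 = -343741560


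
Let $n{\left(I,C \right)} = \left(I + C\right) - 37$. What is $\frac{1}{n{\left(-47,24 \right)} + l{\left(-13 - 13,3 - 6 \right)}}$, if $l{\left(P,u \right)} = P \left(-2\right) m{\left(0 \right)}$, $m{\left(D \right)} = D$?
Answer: $- \frac{1}{60} \approx -0.016667$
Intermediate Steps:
$n{\left(I,C \right)} = -37 + C + I$ ($n{\left(I,C \right)} = \left(C + I\right) - 37 = -37 + C + I$)
$l{\left(P,u \right)} = 0$ ($l{\left(P,u \right)} = P \left(-2\right) 0 = - 2 P 0 = 0$)
$\frac{1}{n{\left(-47,24 \right)} + l{\left(-13 - 13,3 - 6 \right)}} = \frac{1}{\left(-37 + 24 - 47\right) + 0} = \frac{1}{-60 + 0} = \frac{1}{-60} = - \frac{1}{60}$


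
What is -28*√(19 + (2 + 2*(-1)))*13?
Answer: -364*√19 ≈ -1586.6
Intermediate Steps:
-28*√(19 + (2 + 2*(-1)))*13 = -28*√(19 + (2 - 2))*13 = -28*√(19 + 0)*13 = -28*√19*13 = -364*√19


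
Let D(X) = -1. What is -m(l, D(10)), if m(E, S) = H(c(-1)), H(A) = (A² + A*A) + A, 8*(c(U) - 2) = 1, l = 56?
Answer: -357/32 ≈ -11.156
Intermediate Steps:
c(U) = 17/8 (c(U) = 2 + (⅛)*1 = 2 + ⅛ = 17/8)
H(A) = A + 2*A² (H(A) = (A² + A²) + A = 2*A² + A = A + 2*A²)
m(E, S) = 357/32 (m(E, S) = 17*(1 + 2*(17/8))/8 = 17*(1 + 17/4)/8 = (17/8)*(21/4) = 357/32)
-m(l, D(10)) = -1*357/32 = -357/32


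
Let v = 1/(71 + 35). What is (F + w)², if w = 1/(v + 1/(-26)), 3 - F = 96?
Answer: 6497401/400 ≈ 16244.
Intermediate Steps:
v = 1/106 ≈ 0.0094340
F = -93 (F = 3 - 1*96 = 3 - 96 = -93)
w = -689/20 (w = 1/(1/106 + 1/(-26)) = 1/(1/106 - 1/26) = 1/(-20/689) = -689/20 ≈ -34.450)
(F + w)² = (-93 - 689/20)² = (-2549/20)² = 6497401/400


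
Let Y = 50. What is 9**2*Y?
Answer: 4050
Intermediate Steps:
9**2*Y = 9**2*50 = 81*50 = 4050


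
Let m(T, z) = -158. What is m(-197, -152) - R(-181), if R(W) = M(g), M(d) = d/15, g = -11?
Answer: -2359/15 ≈ -157.27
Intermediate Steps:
M(d) = d/15 (M(d) = d*(1/15) = d/15)
R(W) = -11/15 (R(W) = (1/15)*(-11) = -11/15)
m(-197, -152) - R(-181) = -158 - 1*(-11/15) = -158 + 11/15 = -2359/15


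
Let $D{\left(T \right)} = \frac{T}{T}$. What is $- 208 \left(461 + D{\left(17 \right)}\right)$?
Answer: $-96096$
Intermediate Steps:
$D{\left(T \right)} = 1$
$- 208 \left(461 + D{\left(17 \right)}\right) = - 208 \left(461 + 1\right) = \left(-208\right) 462 = -96096$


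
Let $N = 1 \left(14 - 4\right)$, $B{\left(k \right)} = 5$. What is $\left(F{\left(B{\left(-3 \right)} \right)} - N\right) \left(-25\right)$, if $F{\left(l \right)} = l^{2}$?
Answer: $-375$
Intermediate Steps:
$N = 10$ ($N = 1 \cdot 10 = 10$)
$\left(F{\left(B{\left(-3 \right)} \right)} - N\right) \left(-25\right) = \left(5^{2} - 10\right) \left(-25\right) = \left(25 - 10\right) \left(-25\right) = 15 \left(-25\right) = -375$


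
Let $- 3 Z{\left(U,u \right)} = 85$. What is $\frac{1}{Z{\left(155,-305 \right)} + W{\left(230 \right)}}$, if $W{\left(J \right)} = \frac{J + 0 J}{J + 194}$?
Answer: $- \frac{636}{17675} \approx -0.035983$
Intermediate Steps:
$W{\left(J \right)} = \frac{J}{194 + J}$ ($W{\left(J \right)} = \frac{J + 0}{194 + J} = \frac{J}{194 + J}$)
$Z{\left(U,u \right)} = - \frac{85}{3}$ ($Z{\left(U,u \right)} = \left(- \frac{1}{3}\right) 85 = - \frac{85}{3}$)
$\frac{1}{Z{\left(155,-305 \right)} + W{\left(230 \right)}} = \frac{1}{- \frac{85}{3} + \frac{230}{194 + 230}} = \frac{1}{- \frac{85}{3} + \frac{230}{424}} = \frac{1}{- \frac{85}{3} + 230 \cdot \frac{1}{424}} = \frac{1}{- \frac{85}{3} + \frac{115}{212}} = \frac{1}{- \frac{17675}{636}} = - \frac{636}{17675}$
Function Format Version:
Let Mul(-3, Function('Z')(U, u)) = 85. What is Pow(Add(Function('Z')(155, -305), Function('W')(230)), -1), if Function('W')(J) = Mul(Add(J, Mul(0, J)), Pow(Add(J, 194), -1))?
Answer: Rational(-636, 17675) ≈ -0.035983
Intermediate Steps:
Function('W')(J) = Mul(J, Pow(Add(194, J), -1)) (Function('W')(J) = Mul(Add(J, 0), Pow(Add(194, J), -1)) = Mul(J, Pow(Add(194, J), -1)))
Function('Z')(U, u) = Rational(-85, 3) (Function('Z')(U, u) = Mul(Rational(-1, 3), 85) = Rational(-85, 3))
Pow(Add(Function('Z')(155, -305), Function('W')(230)), -1) = Pow(Add(Rational(-85, 3), Mul(230, Pow(Add(194, 230), -1))), -1) = Pow(Add(Rational(-85, 3), Mul(230, Pow(424, -1))), -1) = Pow(Add(Rational(-85, 3), Mul(230, Rational(1, 424))), -1) = Pow(Add(Rational(-85, 3), Rational(115, 212)), -1) = Pow(Rational(-17675, 636), -1) = Rational(-636, 17675)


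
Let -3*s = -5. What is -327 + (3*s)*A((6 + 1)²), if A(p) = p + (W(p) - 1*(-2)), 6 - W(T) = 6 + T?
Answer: -317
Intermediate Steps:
W(T) = -T (W(T) = 6 - (6 + T) = 6 + (-6 - T) = -T)
s = 5/3 (s = -⅓*(-5) = 5/3 ≈ 1.6667)
A(p) = 2 (A(p) = p + (-p - 1*(-2)) = p + (-p + 2) = p + (2 - p) = 2)
-327 + (3*s)*A((6 + 1)²) = -327 + (3*(5/3))*2 = -327 + 5*2 = -327 + 10 = -317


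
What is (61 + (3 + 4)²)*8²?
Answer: 7040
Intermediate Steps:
(61 + (3 + 4)²)*8² = (61 + 7²)*64 = (61 + 49)*64 = 110*64 = 7040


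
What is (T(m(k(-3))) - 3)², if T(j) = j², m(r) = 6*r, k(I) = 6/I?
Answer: 19881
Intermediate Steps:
(T(m(k(-3))) - 3)² = ((6*(6/(-3)))² - 3)² = ((6*(6*(-⅓)))² - 3)² = ((6*(-2))² - 3)² = ((-12)² - 3)² = (144 - 3)² = 141² = 19881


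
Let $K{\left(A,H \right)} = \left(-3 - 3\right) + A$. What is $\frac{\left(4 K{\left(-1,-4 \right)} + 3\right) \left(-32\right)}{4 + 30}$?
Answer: $\frac{400}{17} \approx 23.529$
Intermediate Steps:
$K{\left(A,H \right)} = -6 + A$
$\frac{\left(4 K{\left(-1,-4 \right)} + 3\right) \left(-32\right)}{4 + 30} = \frac{\left(4 \left(-6 - 1\right) + 3\right) \left(-32\right)}{4 + 30} = \frac{\left(4 \left(-7\right) + 3\right) \left(-32\right)}{34} = \left(-28 + 3\right) \left(-32\right) \frac{1}{34} = \left(-25\right) \left(-32\right) \frac{1}{34} = 800 \cdot \frac{1}{34} = \frac{400}{17}$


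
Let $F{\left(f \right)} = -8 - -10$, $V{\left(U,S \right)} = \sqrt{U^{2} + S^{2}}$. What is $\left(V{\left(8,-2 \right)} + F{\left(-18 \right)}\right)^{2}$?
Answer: $72 + 8 \sqrt{17} \approx 104.98$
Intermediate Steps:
$V{\left(U,S \right)} = \sqrt{S^{2} + U^{2}}$
$F{\left(f \right)} = 2$ ($F{\left(f \right)} = -8 + 10 = 2$)
$\left(V{\left(8,-2 \right)} + F{\left(-18 \right)}\right)^{2} = \left(\sqrt{\left(-2\right)^{2} + 8^{2}} + 2\right)^{2} = \left(\sqrt{4 + 64} + 2\right)^{2} = \left(\sqrt{68} + 2\right)^{2} = \left(2 \sqrt{17} + 2\right)^{2} = \left(2 + 2 \sqrt{17}\right)^{2}$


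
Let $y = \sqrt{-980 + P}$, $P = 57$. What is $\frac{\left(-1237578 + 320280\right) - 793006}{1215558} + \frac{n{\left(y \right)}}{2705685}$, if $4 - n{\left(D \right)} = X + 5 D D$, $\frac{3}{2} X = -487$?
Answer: $- \frac{770255760779}{548152841205} \approx -1.4052$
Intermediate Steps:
$X = - \frac{974}{3}$ ($X = \frac{2}{3} \left(-487\right) = - \frac{974}{3} \approx -324.67$)
$y = i \sqrt{923}$ ($y = \sqrt{-980 + 57} = \sqrt{-923} = i \sqrt{923} \approx 30.381 i$)
$n{\left(D \right)} = \frac{986}{3} - 5 D^{2}$ ($n{\left(D \right)} = 4 - \left(- \frac{974}{3} + 5 D D\right) = 4 - \left(- \frac{974}{3} + 5 D^{2}\right) = \frac{986}{3} - 5 D^{2}$)
$\frac{\left(-1237578 + 320280\right) - 793006}{1215558} + \frac{n{\left(y \right)}}{2705685} = \frac{\left(-1237578 + 320280\right) - 793006}{1215558} + \frac{\frac{986}{3} - 5 \left(i \sqrt{923}\right)^{2}}{2705685} = \left(-917298 - 793006\right) \frac{1}{1215558} + \left(\frac{986}{3} - -4615\right) \frac{1}{2705685} = \left(-1710304\right) \frac{1}{1215558} + \left(\frac{986}{3} + 4615\right) \frac{1}{2705685} = - \frac{855152}{607779} + \frac{14831}{3} \cdot \frac{1}{2705685} = - \frac{855152}{607779} + \frac{14831}{8117055} = - \frac{770255760779}{548152841205}$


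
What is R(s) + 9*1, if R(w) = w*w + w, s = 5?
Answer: 39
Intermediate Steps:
R(w) = w + w**2 (R(w) = w**2 + w = w + w**2)
R(s) + 9*1 = 5*(1 + 5) + 9*1 = 5*6 + 9 = 30 + 9 = 39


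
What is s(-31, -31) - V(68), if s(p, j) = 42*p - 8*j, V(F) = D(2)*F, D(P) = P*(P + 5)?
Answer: -2006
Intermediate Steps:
D(P) = P*(5 + P)
V(F) = 14*F (V(F) = (2*(5 + 2))*F = (2*7)*F = 14*F)
s(p, j) = -8*j + 42*p
s(-31, -31) - V(68) = (-8*(-31) + 42*(-31)) - 14*68 = (248 - 1302) - 1*952 = -1054 - 952 = -2006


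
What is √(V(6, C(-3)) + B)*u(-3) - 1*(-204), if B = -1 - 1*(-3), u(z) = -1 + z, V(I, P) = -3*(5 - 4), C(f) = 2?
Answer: 204 - 4*I ≈ 204.0 - 4.0*I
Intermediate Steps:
V(I, P) = -3 (V(I, P) = -3*1 = -3)
B = 2 (B = -1 + 3 = 2)
√(V(6, C(-3)) + B)*u(-3) - 1*(-204) = √(-3 + 2)*(-1 - 3) - 1*(-204) = √(-1)*(-4) + 204 = I*(-4) + 204 = -4*I + 204 = 204 - 4*I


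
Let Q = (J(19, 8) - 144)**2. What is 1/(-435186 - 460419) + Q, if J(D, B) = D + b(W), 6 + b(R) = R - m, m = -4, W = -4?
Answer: 15369477404/895605 ≈ 17161.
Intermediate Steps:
b(R) = -2 + R (b(R) = -6 + (R - 1*(-4)) = -6 + (R + 4) = -6 + (4 + R) = -2 + R)
J(D, B) = -6 + D (J(D, B) = D + (-2 - 4) = D - 6 = -6 + D)
Q = 17161 (Q = ((-6 + 19) - 144)**2 = (13 - 144)**2 = (-131)**2 = 17161)
1/(-435186 - 460419) + Q = 1/(-435186 - 460419) + 17161 = 1/(-895605) + 17161 = -1/895605 + 17161 = 15369477404/895605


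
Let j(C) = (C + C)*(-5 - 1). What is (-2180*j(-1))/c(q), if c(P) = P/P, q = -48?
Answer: -26160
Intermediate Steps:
c(P) = 1
j(C) = -12*C (j(C) = (2*C)*(-6) = -12*C)
(-2180*j(-1))/c(q) = -(-26160)*(-1)/1 = -2180*12*1 = -26160*1 = -26160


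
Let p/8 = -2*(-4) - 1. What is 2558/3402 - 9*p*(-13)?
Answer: 11146231/1701 ≈ 6552.8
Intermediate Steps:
p = 56 (p = 8*(-2*(-4) - 1) = 8*(8 - 1) = 8*7 = 56)
2558/3402 - 9*p*(-13) = 2558/3402 - 9*56*(-13) = 2558*(1/3402) - 504*(-13) = 1279/1701 - 1*(-6552) = 1279/1701 + 6552 = 11146231/1701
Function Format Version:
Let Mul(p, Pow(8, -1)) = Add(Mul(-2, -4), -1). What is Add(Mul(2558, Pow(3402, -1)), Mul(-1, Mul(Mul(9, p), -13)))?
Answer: Rational(11146231, 1701) ≈ 6552.8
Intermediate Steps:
p = 56 (p = Mul(8, Add(Mul(-2, -4), -1)) = Mul(8, Add(8, -1)) = Mul(8, 7) = 56)
Add(Mul(2558, Pow(3402, -1)), Mul(-1, Mul(Mul(9, p), -13))) = Add(Mul(2558, Pow(3402, -1)), Mul(-1, Mul(Mul(9, 56), -13))) = Add(Mul(2558, Rational(1, 3402)), Mul(-1, Mul(504, -13))) = Add(Rational(1279, 1701), Mul(-1, -6552)) = Add(Rational(1279, 1701), 6552) = Rational(11146231, 1701)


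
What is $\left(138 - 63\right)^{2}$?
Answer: $5625$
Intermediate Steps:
$\left(138 - 63\right)^{2} = 75^{2} = 5625$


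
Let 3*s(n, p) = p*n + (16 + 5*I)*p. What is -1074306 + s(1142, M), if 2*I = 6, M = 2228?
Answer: -203158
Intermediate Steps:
I = 3 (I = (½)*6 = 3)
s(n, p) = 31*p/3 + n*p/3 (s(n, p) = (p*n + (16 + 5*3)*p)/3 = (n*p + (16 + 15)*p)/3 = (n*p + 31*p)/3 = (31*p + n*p)/3 = 31*p/3 + n*p/3)
-1074306 + s(1142, M) = -1074306 + (⅓)*2228*(31 + 1142) = -1074306 + (⅓)*2228*1173 = -1074306 + 871148 = -203158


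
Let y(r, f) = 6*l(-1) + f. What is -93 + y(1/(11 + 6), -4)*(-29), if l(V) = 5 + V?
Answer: -673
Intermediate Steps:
y(r, f) = 24 + f (y(r, f) = 6*(5 - 1) + f = 6*4 + f = 24 + f)
-93 + y(1/(11 + 6), -4)*(-29) = -93 + (24 - 4)*(-29) = -93 + 20*(-29) = -93 - 580 = -673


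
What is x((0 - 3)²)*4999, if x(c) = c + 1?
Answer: 49990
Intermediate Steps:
x(c) = 1 + c
x((0 - 3)²)*4999 = (1 + (0 - 3)²)*4999 = (1 + (-3)²)*4999 = (1 + 9)*4999 = 10*4999 = 49990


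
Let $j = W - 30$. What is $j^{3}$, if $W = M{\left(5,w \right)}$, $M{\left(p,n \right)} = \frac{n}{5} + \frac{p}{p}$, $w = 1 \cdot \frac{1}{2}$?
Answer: $- \frac{24137569}{1000} \approx -24138.0$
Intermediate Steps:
$w = \frac{1}{2}$ ($w = 1 \cdot \frac{1}{2} = \frac{1}{2} \approx 0.5$)
$M{\left(p,n \right)} = 1 + \frac{n}{5}$ ($M{\left(p,n \right)} = n \frac{1}{5} + 1 = \frac{n}{5} + 1 = 1 + \frac{n}{5}$)
$W = \frac{11}{10}$ ($W = 1 + \frac{1}{5} \cdot \frac{1}{2} = 1 + \frac{1}{10} = \frac{11}{10} \approx 1.1$)
$j = - \frac{289}{10}$ ($j = \frac{11}{10} - 30 = - \frac{289}{10} \approx -28.9$)
$j^{3} = \left(- \frac{289}{10}\right)^{3} = - \frac{24137569}{1000}$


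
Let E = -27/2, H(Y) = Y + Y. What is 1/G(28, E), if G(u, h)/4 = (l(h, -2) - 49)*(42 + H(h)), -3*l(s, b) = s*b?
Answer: -1/3480 ≈ -0.00028736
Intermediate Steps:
H(Y) = 2*Y
l(s, b) = -b*s/3 (l(s, b) = -s*b/3 = -b*s/3)
E = -27/2 (E = -27*½ = -27/2 ≈ -13.500)
G(u, h) = 4*(-49 + 2*h/3)*(42 + 2*h) (G(u, h) = 4*((-⅓*(-2)*h - 49)*(42 + 2*h)) = 4*((2*h/3 - 49)*(42 + 2*h)) = 4*((-49 + 2*h/3)*(42 + 2*h)) = 4*(-49 + 2*h/3)*(42 + 2*h))
1/G(28, E) = 1/(-8232 - 280*(-27/2) + 16*(-27/2)²/3) = 1/(-8232 + 3780 + (16/3)*(729/4)) = 1/(-8232 + 3780 + 972) = 1/(-3480) = -1/3480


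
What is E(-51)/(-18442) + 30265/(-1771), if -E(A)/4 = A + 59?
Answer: -279045229/16330391 ≈ -17.087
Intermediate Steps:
E(A) = -236 - 4*A (E(A) = -4*(A + 59) = -4*(59 + A) = -236 - 4*A)
E(-51)/(-18442) + 30265/(-1771) = (-236 - 4*(-51))/(-18442) + 30265/(-1771) = (-236 + 204)*(-1/18442) + 30265*(-1/1771) = -32*(-1/18442) - 30265/1771 = 16/9221 - 30265/1771 = -279045229/16330391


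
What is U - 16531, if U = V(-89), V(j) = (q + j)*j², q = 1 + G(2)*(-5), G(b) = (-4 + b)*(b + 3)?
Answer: -317529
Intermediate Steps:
G(b) = (-4 + b)*(3 + b)
q = 51 (q = 1 + (-12 + 2² - 1*2)*(-5) = 1 + (-12 + 4 - 2)*(-5) = 1 - 10*(-5) = 1 + 50 = 51)
V(j) = j²*(51 + j) (V(j) = (51 + j)*j² = j²*(51 + j))
U = -300998 (U = (-89)²*(51 - 89) = 7921*(-38) = -300998)
U - 16531 = -300998 - 16531 = -317529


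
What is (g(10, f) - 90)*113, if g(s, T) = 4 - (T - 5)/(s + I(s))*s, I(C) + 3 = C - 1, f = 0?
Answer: -74919/8 ≈ -9364.9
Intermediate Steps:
I(C) = -4 + C (I(C) = -3 + (C - 1) = -3 + (-1 + C) = -4 + C)
g(s, T) = 4 - s*(-5 + T)/(-4 + 2*s) (g(s, T) = 4 - (T - 5)/(s + (-4 + s))*s = 4 - (-5 + T)/(-4 + 2*s)*s = 4 - s*(-5 + T)/(-4 + 2*s))
(g(10, f) - 90)*113 = ((-16 + 13*10 - 1*0*10)/(2*(-2 + 10)) - 90)*113 = ((½)*(-16 + 130 + 0)/8 - 90)*113 = ((½)*(⅛)*114 - 90)*113 = (57/8 - 90)*113 = -663/8*113 = -74919/8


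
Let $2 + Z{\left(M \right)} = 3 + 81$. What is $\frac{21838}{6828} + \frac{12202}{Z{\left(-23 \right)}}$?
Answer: $\frac{21276493}{139974} \approx 152.0$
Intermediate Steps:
$Z{\left(M \right)} = 82$ ($Z{\left(M \right)} = -2 + \left(3 + 81\right) = -2 + 84 = 82$)
$\frac{21838}{6828} + \frac{12202}{Z{\left(-23 \right)}} = \frac{21838}{6828} + \frac{12202}{82} = 21838 \cdot \frac{1}{6828} + 12202 \cdot \frac{1}{82} = \frac{10919}{3414} + \frac{6101}{41} = \frac{21276493}{139974}$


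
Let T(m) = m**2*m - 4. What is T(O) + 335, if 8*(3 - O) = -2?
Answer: 23381/64 ≈ 365.33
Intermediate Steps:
O = 13/4 (O = 3 - 1/8*(-2) = 3 + 1/4 = 13/4 ≈ 3.2500)
T(m) = -4 + m**3 (T(m) = m**3 - 4 = -4 + m**3)
T(O) + 335 = (-4 + (13/4)**3) + 335 = (-4 + 2197/64) + 335 = 1941/64 + 335 = 23381/64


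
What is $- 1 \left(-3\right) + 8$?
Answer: $11$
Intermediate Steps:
$- 1 \left(-3\right) + 8 = \left(-1\right) \left(-3\right) + 8 = 3 + 8 = 11$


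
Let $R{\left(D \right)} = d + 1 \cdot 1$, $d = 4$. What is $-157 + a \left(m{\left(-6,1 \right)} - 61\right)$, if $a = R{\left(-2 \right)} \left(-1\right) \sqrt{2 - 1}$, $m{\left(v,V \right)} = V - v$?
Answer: $113$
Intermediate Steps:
$R{\left(D \right)} = 5$ ($R{\left(D \right)} = 4 + 1 \cdot 1 = 4 + 1 = 5$)
$a = -5$ ($a = 5 \left(-1\right) \sqrt{2 - 1} = - 5 \sqrt{1} = \left(-5\right) 1 = -5$)
$-157 + a \left(m{\left(-6,1 \right)} - 61\right) = -157 - 5 \left(\left(1 - -6\right) - 61\right) = -157 - 5 \left(\left(1 + 6\right) - 61\right) = -157 - 5 \left(7 - 61\right) = -157 - -270 = -157 + 270 = 113$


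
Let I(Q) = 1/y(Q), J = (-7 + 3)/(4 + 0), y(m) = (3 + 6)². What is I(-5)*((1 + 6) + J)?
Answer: 2/27 ≈ 0.074074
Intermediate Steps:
y(m) = 81 (y(m) = 9² = 81)
J = -1 (J = -4/4 = -4*¼ = -1)
I(Q) = 1/81
I(-5)*((1 + 6) + J) = ((1 + 6) - 1)/81 = (7 - 1)/81 = (1/81)*6 = 2/27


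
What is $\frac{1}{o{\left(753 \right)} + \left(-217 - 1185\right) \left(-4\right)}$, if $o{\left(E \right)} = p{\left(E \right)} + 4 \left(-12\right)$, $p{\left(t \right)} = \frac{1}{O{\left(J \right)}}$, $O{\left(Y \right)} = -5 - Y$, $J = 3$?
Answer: $\frac{8}{44479} \approx 0.00017986$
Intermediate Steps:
$p{\left(t \right)} = - \frac{1}{8}$ ($p{\left(t \right)} = \frac{1}{-5 - 3} = \frac{1}{-8} = - \frac{1}{8}$)
$o{\left(E \right)} = - \frac{385}{8}$ ($o{\left(E \right)} = - \frac{1}{8} + 4 \left(-12\right) = - \frac{1}{8} - 48 = - \frac{385}{8}$)
$\frac{1}{o{\left(753 \right)} + \left(-217 - 1185\right) \left(-4\right)} = \frac{1}{- \frac{385}{8} + \left(-217 - 1185\right) \left(-4\right)} = \frac{1}{- \frac{385}{8} - -5608} = \frac{1}{- \frac{385}{8} + 5608} = \frac{1}{\frac{44479}{8}} = \frac{8}{44479}$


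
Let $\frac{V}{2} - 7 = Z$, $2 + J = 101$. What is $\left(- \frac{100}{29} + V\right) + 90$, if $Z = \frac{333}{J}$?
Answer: $\frac{34222}{319} \approx 107.28$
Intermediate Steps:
$J = 99$ ($J = -2 + 101 = 99$)
$Z = \frac{37}{11}$ ($Z = \frac{333}{99} = 333 \cdot \frac{1}{99} = \frac{37}{11} \approx 3.3636$)
$V = \frac{228}{11}$ ($V = 14 + 2 \cdot \frac{37}{11} = 14 + \frac{74}{11} = \frac{228}{11} \approx 20.727$)
$\left(- \frac{100}{29} + V\right) + 90 = \left(- \frac{100}{29} + \frac{228}{11}\right) + 90 = \frac{5512}{319} + 90 = \frac{34222}{319}$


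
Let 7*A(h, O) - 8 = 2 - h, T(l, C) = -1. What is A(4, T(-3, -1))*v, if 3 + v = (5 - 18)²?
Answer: 996/7 ≈ 142.29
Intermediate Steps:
A(h, O) = 10/7 - h/7 (A(h, O) = 8/7 + (2 - h)/7 = 8/7 + (2/7 - h/7) = 10/7 - h/7)
v = 166 (v = -3 + (5 - 18)² = -3 + (-13)² = -3 + 169 = 166)
A(4, T(-3, -1))*v = (10/7 - ⅐*4)*166 = (10/7 - 4/7)*166 = (6/7)*166 = 996/7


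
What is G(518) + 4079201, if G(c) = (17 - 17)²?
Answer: 4079201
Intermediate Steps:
G(c) = 0 (G(c) = 0² = 0)
G(518) + 4079201 = 0 + 4079201 = 4079201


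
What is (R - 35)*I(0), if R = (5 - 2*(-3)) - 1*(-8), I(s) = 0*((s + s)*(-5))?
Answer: 0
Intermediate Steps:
I(s) = 0 (I(s) = 0*((2*s)*(-5)) = 0*(-10*s) = 0)
R = 19 (R = (5 + 6) + 8 = 11 + 8 = 19)
(R - 35)*I(0) = (19 - 35)*0 = -16*0 = 0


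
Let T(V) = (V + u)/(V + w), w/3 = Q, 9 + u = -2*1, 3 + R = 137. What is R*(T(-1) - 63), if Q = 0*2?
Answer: -6834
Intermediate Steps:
R = 134 (R = -3 + 137 = 134)
u = -11 (u = -9 - 2*1 = -9 - 2 = -11)
Q = 0
w = 0 (w = 3*0 = 0)
T(V) = (-11 + V)/V (T(V) = (V - 11)/(V + 0) = (-11 + V)/V)
R*(T(-1) - 63) = 134*((-11 - 1)/(-1) - 63) = 134*(-1*(-12) - 63) = 134*(12 - 63) = 134*(-51) = -6834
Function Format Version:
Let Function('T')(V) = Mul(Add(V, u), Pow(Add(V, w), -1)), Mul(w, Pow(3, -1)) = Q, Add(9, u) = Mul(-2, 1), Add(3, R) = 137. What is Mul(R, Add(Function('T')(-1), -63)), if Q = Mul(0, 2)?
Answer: -6834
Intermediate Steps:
R = 134 (R = Add(-3, 137) = 134)
u = -11 (u = Add(-9, Mul(-2, 1)) = Add(-9, -2) = -11)
Q = 0
w = 0 (w = Mul(3, 0) = 0)
Function('T')(V) = Mul(Pow(V, -1), Add(-11, V)) (Function('T')(V) = Mul(Add(V, -11), Pow(Add(V, 0), -1)) = Mul(Add(-11, V), Pow(V, -1)) = Mul(Pow(V, -1), Add(-11, V)))
Mul(R, Add(Function('T')(-1), -63)) = Mul(134, Add(Mul(Pow(-1, -1), Add(-11, -1)), -63)) = Mul(134, Add(Mul(-1, -12), -63)) = Mul(134, Add(12, -63)) = Mul(134, -51) = -6834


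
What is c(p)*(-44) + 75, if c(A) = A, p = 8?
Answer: -277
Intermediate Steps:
c(p)*(-44) + 75 = 8*(-44) + 75 = -352 + 75 = -277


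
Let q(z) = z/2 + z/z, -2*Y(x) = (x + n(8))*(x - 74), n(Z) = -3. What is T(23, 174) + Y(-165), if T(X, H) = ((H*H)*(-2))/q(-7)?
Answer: 20724/5 ≈ 4144.8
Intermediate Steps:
Y(x) = -(-74 + x)*(-3 + x)/2 (Y(x) = -(x - 3)*(x - 74)/2 = -(-3 + x)*(-74 + x)/2 = -(-74 + x)*(-3 + x)/2)
q(z) = 1 + z/2 (q(z) = z*(½) + 1 = z/2 + 1 = 1 + z/2)
T(X, H) = 4*H²/5 (T(X, H) = ((H*H)*(-2))/(1 + (½)*(-7)) = (H²*(-2))/(1 - 7/2) = (-2*H²)/(-5/2) = -2*H²*(-⅖) = 4*H²/5)
T(23, 174) + Y(-165) = (⅘)*174² + (-111 - ½*(-165)² + (77/2)*(-165)) = (⅘)*30276 + (-111 - ½*27225 - 12705/2) = 121104/5 + (-111 - 27225/2 - 12705/2) = 121104/5 - 20076 = 20724/5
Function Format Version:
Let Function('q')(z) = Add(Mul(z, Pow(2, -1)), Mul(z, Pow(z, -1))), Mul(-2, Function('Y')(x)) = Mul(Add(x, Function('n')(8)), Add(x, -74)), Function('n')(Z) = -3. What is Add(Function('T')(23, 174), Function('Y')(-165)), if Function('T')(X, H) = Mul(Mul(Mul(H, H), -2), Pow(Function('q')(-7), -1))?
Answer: Rational(20724, 5) ≈ 4144.8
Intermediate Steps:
Function('Y')(x) = Mul(Rational(-1, 2), Add(-74, x), Add(-3, x)) (Function('Y')(x) = Mul(Rational(-1, 2), Mul(Add(x, -3), Add(x, -74))) = Mul(Rational(-1, 2), Mul(Add(-3, x), Add(-74, x))) = Mul(Rational(-1, 2), Mul(Add(-74, x), Add(-3, x))) = Mul(Rational(-1, 2), Add(-74, x), Add(-3, x)))
Function('q')(z) = Add(1, Mul(Rational(1, 2), z)) (Function('q')(z) = Add(Mul(z, Rational(1, 2)), 1) = Add(Mul(Rational(1, 2), z), 1) = Add(1, Mul(Rational(1, 2), z)))
Function('T')(X, H) = Mul(Rational(4, 5), Pow(H, 2)) (Function('T')(X, H) = Mul(Mul(Mul(H, H), -2), Pow(Add(1, Mul(Rational(1, 2), -7)), -1)) = Mul(Mul(Pow(H, 2), -2), Pow(Add(1, Rational(-7, 2)), -1)) = Mul(Mul(-2, Pow(H, 2)), Pow(Rational(-5, 2), -1)) = Mul(Mul(-2, Pow(H, 2)), Rational(-2, 5)) = Mul(Rational(4, 5), Pow(H, 2)))
Add(Function('T')(23, 174), Function('Y')(-165)) = Add(Mul(Rational(4, 5), Pow(174, 2)), Add(-111, Mul(Rational(-1, 2), Pow(-165, 2)), Mul(Rational(77, 2), -165))) = Add(Mul(Rational(4, 5), 30276), Add(-111, Mul(Rational(-1, 2), 27225), Rational(-12705, 2))) = Add(Rational(121104, 5), Add(-111, Rational(-27225, 2), Rational(-12705, 2))) = Add(Rational(121104, 5), -20076) = Rational(20724, 5)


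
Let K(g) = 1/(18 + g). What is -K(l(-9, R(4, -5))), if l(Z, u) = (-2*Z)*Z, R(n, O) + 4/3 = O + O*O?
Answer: 1/144 ≈ 0.0069444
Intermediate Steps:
R(n, O) = -4/3 + O + O² (R(n, O) = -4/3 + (O + O*O) = -4/3 + (O + O²) = -4/3 + O + O²)
l(Z, u) = -2*Z²
-K(l(-9, R(4, -5))) = -1/(18 - 2*(-9)²) = -1/(18 - 2*81) = -1/(18 - 162) = -1/(-144) = -1*(-1/144) = 1/144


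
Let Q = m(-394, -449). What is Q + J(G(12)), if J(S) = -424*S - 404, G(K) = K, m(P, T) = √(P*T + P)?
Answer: -5492 + 8*√2758 ≈ -5071.9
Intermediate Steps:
m(P, T) = √(P + P*T)
Q = 8*√2758 (Q = √(-394*(1 - 449)) = √(-394*(-448)) = √176512 = 8*√2758 ≈ 420.13)
J(S) = -404 - 424*S
Q + J(G(12)) = 8*√2758 + (-404 - 424*12) = 8*√2758 + (-404 - 5088) = 8*√2758 - 5492 = -5492 + 8*√2758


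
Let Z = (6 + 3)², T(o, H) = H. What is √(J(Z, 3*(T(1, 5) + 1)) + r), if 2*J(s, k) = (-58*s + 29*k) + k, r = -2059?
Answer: I*√4138 ≈ 64.327*I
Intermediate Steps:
Z = 81 (Z = 9² = 81)
J(s, k) = -29*s + 15*k (J(s, k) = ((-58*s + 29*k) + k)/2 = (-58*s + 30*k)/2 = -29*s + 15*k)
√(J(Z, 3*(T(1, 5) + 1)) + r) = √((-29*81 + 15*(3*(5 + 1))) - 2059) = √((-2349 + 15*(3*6)) - 2059) = √((-2349 + 15*18) - 2059) = √((-2349 + 270) - 2059) = √(-2079 - 2059) = √(-4138) = I*√4138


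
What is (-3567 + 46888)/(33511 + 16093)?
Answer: 43321/49604 ≈ 0.87334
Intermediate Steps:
(-3567 + 46888)/(33511 + 16093) = 43321/49604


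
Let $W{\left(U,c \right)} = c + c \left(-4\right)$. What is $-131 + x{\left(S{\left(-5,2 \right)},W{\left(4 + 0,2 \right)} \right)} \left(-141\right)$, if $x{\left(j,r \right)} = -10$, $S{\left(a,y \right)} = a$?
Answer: $1279$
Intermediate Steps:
$W{\left(U,c \right)} = - 3 c$ ($W{\left(U,c \right)} = c - 4 c = - 3 c$)
$-131 + x{\left(S{\left(-5,2 \right)},W{\left(4 + 0,2 \right)} \right)} \left(-141\right) = -131 - -1410 = -131 + 1410 = 1279$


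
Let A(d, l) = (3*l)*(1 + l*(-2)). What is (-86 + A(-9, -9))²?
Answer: 358801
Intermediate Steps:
A(d, l) = 3*l*(1 - 2*l) (A(d, l) = (3*l)*(1 - 2*l) = 3*l*(1 - 2*l))
(-86 + A(-9, -9))² = (-86 + 3*(-9)*(1 - 2*(-9)))² = (-86 + 3*(-9)*(1 + 18))² = (-86 + 3*(-9)*19)² = (-86 - 513)² = (-599)² = 358801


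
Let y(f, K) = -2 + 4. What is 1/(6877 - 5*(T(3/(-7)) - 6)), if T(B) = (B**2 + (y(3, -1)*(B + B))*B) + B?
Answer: 49/338323 ≈ 0.00014483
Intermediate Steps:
y(f, K) = 2
T(B) = B + 5*B**2 (T(B) = (B**2 + (2*(B + B))*B) + B = (B**2 + (2*(2*B))*B) + B = (B**2 + (4*B)*B) + B = (B**2 + 4*B**2) + B = 5*B**2 + B = B + 5*B**2)
1/(6877 - 5*(T(3/(-7)) - 6)) = 1/(6877 - 5*((3/(-7))*(1 + 5*(3/(-7))) - 6)) = 1/(6877 - 5*((3*(-1/7))*(1 + 5*(3*(-1/7))) - 6)) = 1/(6877 - 5*(-3*(1 + 5*(-3/7))/7 - 6)) = 1/(6877 - 5*(-3*(1 - 15/7)/7 - 6)) = 1/(6877 - 5*(-3/7*(-8/7) - 6)) = 1/(6877 - 5*(24/49 - 6)) = 1/(6877 - 5*(-270/49)) = 1/(6877 + 1350/49) = 1/(338323/49) = 49/338323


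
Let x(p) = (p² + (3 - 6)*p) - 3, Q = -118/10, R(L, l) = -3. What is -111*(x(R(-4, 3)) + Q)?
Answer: -1776/5 ≈ -355.20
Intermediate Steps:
Q = -59/5 (Q = -118*⅒ = -59/5 ≈ -11.800)
x(p) = -3 + p² - 3*p (x(p) = (p² - 3*p) - 3 = -3 + p² - 3*p)
-111*(x(R(-4, 3)) + Q) = -111*((-3 + (-3)² - 3*(-3)) - 59/5) = -111*((-3 + 9 + 9) - 59/5) = -111*(15 - 59/5) = -111*16/5 = -1776/5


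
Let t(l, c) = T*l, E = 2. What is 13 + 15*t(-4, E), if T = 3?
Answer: -167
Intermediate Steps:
t(l, c) = 3*l
13 + 15*t(-4, E) = 13 + 15*(3*(-4)) = 13 + 15*(-12) = 13 - 180 = -167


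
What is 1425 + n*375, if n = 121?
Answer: 46800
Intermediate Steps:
1425 + n*375 = 1425 + 121*375 = 1425 + 45375 = 46800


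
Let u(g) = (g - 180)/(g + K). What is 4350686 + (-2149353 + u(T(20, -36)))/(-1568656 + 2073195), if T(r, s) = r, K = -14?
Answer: 6585265843123/1513617 ≈ 4.3507e+6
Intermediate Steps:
u(g) = (-180 + g)/(-14 + g) (u(g) = (g - 180)/(g - 14) = (-180 + g)/(-14 + g))
4350686 + (-2149353 + u(T(20, -36)))/(-1568656 + 2073195) = 4350686 + (-2149353 + (-180 + 20)/(-14 + 20))/(-1568656 + 2073195) = 4350686 + (-2149353 - 160/6)/504539 = 4350686 + (-2149353 + (⅙)*(-160))*(1/504539) = 4350686 + (-2149353 - 80/3)*(1/504539) = 4350686 - 6448139/3*1/504539 = 4350686 - 6448139/1513617 = 6585265843123/1513617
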